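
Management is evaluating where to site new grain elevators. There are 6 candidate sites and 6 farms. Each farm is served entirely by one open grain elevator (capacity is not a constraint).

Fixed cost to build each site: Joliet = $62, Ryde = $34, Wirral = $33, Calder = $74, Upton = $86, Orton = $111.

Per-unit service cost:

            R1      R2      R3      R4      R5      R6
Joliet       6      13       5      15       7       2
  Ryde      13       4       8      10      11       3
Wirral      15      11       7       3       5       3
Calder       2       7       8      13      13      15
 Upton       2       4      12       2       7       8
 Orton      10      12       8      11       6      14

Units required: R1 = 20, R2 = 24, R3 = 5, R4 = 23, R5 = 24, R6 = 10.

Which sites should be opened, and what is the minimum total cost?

Open Wirral and Upton; minimum total cost 486.

For any fixed open set, each farm goes to its cheapest open site; total = fixed + service.
{Wirral, Upton}: R1→Upton 2·20=40, R2→Upton 4·24=96, R3→Wirral 7·5=35, R4→Upton 2·23=46, R5→Wirral 5·24=120, R6→Wirral 3·10=30. Service 367; fixed 119; total 486.
{Ryde, Wirral, Upton}: service 367 + fixed 153 = 520
{Joliet, Wirral, Upton}: service 347 + fixed 181 = 528
{Joliet, Ryde, Wirral, Calder, Upton, Orton}: service 347 + fixed 400 = 747
No other subset beats 486.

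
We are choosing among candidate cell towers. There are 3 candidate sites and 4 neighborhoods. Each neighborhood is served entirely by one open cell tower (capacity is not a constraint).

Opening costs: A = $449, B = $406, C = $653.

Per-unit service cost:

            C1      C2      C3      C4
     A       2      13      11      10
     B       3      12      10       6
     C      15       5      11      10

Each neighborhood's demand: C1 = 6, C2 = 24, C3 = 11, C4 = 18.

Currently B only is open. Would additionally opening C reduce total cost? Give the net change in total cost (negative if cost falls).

Current service cost with {B}: 524.
Adding C: each neighborhood re-picks its cheapest; new service cost 356, saving 168.
Extra fixed cost: 653. Net change = 653 − 168 = 485.
(Totals: 930 → 1415.)

No — net change +485 (cost rises by 485).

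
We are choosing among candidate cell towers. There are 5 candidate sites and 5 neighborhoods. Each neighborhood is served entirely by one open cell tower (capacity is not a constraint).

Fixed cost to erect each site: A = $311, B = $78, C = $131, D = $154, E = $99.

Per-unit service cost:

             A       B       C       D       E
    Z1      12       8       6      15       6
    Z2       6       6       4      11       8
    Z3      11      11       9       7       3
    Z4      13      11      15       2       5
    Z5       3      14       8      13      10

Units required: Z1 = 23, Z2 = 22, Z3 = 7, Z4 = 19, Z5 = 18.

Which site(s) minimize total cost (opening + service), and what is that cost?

For any fixed open set, each neighborhood goes to its cheapest open site; total = fixed + service.
{E}: Z1→E 6·23=138, Z2→E 8·22=176, Z3→E 3·7=21, Z4→E 5·19=95, Z5→E 10·18=180. Service 610; fixed 99; total 709.
{C, E}: service 486 + fixed 230 = 716
{C, D}: Z1→C 6·23=138, Z2→C 4·22=88, Z3→D 7·7=49, Z4→D 2·19=38, Z5→C 8·18=144. Service 457; fixed 285; total 742.
{A, B, C, D, E}: service 339 + fixed 773 = 1112
No other subset beats 709.

Open E only; minimum total cost 709.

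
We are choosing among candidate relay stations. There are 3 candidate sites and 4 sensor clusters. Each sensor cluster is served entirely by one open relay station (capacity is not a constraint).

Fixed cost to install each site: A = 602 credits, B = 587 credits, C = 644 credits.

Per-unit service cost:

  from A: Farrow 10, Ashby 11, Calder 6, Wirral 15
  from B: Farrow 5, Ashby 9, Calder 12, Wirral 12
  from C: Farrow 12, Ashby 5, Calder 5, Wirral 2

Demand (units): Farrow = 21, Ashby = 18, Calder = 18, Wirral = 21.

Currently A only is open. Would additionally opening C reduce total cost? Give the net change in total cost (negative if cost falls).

Current service cost with {A}: 831.
Adding C: each sensor cluster re-picks its cheapest; new service cost 432, saving 399.
Extra fixed cost: 644. Net change = 644 − 399 = 245.
(Totals: 1433 → 1678.)

No — net change +245 (cost rises by 245).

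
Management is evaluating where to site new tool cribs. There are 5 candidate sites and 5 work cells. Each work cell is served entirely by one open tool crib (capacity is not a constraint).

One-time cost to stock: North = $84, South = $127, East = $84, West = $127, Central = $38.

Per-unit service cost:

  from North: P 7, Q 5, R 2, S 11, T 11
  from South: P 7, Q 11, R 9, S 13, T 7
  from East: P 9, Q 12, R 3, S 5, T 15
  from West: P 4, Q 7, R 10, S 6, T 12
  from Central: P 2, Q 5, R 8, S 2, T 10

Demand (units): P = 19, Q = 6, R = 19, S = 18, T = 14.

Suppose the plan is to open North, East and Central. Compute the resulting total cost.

Total cost: 488

Each work cell is assigned to its cheapest site among the open ones.
{North, East, Central}: P→Central 2·19=38, Q→North 5·6=30, R→North 2·19=38, S→Central 2·18=36, T→Central 10·14=140. Service 282; fixed 206; total 488.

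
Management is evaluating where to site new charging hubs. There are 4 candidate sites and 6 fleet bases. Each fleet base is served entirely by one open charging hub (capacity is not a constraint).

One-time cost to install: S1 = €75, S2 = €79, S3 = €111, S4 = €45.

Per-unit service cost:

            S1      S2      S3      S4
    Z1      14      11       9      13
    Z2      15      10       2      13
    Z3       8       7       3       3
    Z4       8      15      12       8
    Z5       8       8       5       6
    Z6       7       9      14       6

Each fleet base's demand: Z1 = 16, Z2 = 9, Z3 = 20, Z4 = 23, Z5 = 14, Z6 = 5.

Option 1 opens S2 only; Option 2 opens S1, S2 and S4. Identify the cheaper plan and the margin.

Option 1: {S2}: Z1→S2 11·16=176, Z2→S2 10·9=90, Z3→S2 7·20=140, Z4→S2 15·23=345, Z5→S2 8·14=112, Z6→S2 9·5=45. Service 908; fixed 79; total 987.
Option 2: {S1, S2, S4}: Z1→S2 11·16=176, Z2→S2 10·9=90, Z3→S4 3·20=60, Z4→S1 8·23=184, Z5→S4 6·14=84, Z6→S4 6·5=30. Service 624; fixed 199; total 823.
Difference: |987 − 823| = 164.

Option 2 is cheaper by 164.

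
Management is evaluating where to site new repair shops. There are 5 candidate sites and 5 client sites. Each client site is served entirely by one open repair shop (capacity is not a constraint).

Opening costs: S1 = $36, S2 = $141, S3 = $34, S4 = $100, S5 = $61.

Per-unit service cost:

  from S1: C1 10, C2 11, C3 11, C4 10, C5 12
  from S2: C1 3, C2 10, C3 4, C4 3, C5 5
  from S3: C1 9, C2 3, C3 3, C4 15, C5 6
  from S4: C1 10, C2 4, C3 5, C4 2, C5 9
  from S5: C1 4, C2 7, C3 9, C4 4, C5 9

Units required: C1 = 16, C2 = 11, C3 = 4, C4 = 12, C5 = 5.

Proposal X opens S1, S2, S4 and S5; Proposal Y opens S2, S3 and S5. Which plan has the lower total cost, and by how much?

Proposal X: {S1, S2, S4, S5}: C1→S2 3·16=48, C2→S4 4·11=44, C3→S2 4·4=16, C4→S4 2·12=24, C5→S2 5·5=25. Service 157; fixed 338; total 495.
Proposal Y: {S2, S3, S5}: C1→S2 3·16=48, C2→S3 3·11=33, C3→S3 3·4=12, C4→S2 3·12=36, C5→S2 5·5=25. Service 154; fixed 236; total 390.
Difference: |495 − 390| = 105.

Proposal Y is cheaper by 105.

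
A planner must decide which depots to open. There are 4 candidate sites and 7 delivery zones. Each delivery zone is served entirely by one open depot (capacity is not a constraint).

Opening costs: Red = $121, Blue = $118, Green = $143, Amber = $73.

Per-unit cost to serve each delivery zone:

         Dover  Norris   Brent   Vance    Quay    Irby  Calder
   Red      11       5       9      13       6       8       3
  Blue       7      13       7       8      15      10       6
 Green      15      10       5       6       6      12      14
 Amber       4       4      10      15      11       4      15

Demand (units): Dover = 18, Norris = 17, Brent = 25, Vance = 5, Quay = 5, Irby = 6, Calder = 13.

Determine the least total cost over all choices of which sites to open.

Minimum total cost: 703

For any fixed open set, each delivery zone goes to its cheapest open site; total = fixed + service.
{Blue, Amber}: Dover→Amber 4·18=72, Norris→Amber 4·17=68, Brent→Blue 7·25=175, Vance→Blue 8·5=40, Quay→Amber 11·5=55, Irby→Amber 4·6=24, Calder→Blue 6·13=78. Service 512; fixed 191; total 703.
{Red, Amber}: service 523 + fixed 194 = 717
{Red, Green, Amber}: service 388 + fixed 337 = 725
{Red, Blue, Green, Amber}: service 388 + fixed 455 = 843
(All 15 nonempty subsets were checked; Blue and Amber is lowest.)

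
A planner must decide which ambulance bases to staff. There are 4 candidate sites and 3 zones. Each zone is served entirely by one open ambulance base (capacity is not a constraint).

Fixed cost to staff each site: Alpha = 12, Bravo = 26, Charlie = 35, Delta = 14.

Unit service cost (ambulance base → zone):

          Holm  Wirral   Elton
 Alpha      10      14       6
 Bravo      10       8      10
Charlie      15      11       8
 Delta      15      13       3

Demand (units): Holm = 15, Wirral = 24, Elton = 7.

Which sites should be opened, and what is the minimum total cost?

For any fixed open set, each zone goes to its cheapest open site; total = fixed + service.
{Bravo, Delta}: Holm→Bravo 10·15=150, Wirral→Bravo 8·24=192, Elton→Delta 3·7=21. Service 363; fixed 40; total 403.
{Alpha, Bravo, Delta}: service 363 + fixed 52 = 415
{Alpha, Bravo}: Holm→Alpha 10·15=150, Wirral→Bravo 8·24=192, Elton→Alpha 6·7=42. Service 384; fixed 38; total 422.
{Alpha, Bravo, Charlie, Delta}: service 363 + fixed 87 = 450
(All 15 nonempty subsets were checked; Bravo and Delta is lowest.)

Open Bravo and Delta; minimum total cost 403.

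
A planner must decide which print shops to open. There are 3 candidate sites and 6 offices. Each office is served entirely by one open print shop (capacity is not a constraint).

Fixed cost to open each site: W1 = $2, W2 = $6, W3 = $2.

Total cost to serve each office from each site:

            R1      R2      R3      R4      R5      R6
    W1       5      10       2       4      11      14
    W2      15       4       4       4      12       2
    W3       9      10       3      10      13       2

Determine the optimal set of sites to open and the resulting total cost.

Open W1 and W2; minimum total cost 36.

For any fixed open set, each office goes to its cheapest open site; total = fixed + service.
{W1, W2}: R1→W1 5, R2→W2 4, R3→W1 2, R4→W1 4, R5→W1 11, R6→W2 2. Service 28; fixed 8; total 36.
{W1, W2, W3}: R1→W1 5, R2→W2 4, R3→W1 2, R4→W1 4, R5→W1 11, R6→W2 2. Service 28; fixed 10; total 38.
{W1, W3}: R1→W1 5, R2→W1 10, R3→W1 2, R4→W1 4, R5→W1 11, R6→W3 2. Service 34; fixed 4; total 38.
{W1}: service 46 + fixed 2 = 48
No other subset beats 36.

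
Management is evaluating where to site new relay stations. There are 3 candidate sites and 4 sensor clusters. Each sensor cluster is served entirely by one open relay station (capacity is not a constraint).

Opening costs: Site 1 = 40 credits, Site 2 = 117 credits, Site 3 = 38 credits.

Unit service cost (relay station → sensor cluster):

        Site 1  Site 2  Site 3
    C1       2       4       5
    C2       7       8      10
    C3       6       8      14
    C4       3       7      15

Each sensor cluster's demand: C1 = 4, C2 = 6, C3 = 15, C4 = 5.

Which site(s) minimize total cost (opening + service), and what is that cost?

Open Site 1 only; minimum total cost 195.

For any fixed open set, each sensor cluster goes to its cheapest open site; total = fixed + service.
{Site 1}: C1→Site 1 2·4=8, C2→Site 1 7·6=42, C3→Site 1 6·15=90, C4→Site 1 3·5=15. Service 155; fixed 40; total 195.
{Site 1, Site 3}: service 155 + fixed 78 = 233
{Site 1, Site 2}: C1→Site 1 2·4=8, C2→Site 1 7·6=42, C3→Site 1 6·15=90, C4→Site 1 3·5=15. Service 155; fixed 157; total 312.
{Site 1, Site 2, Site 3}: service 155 + fixed 195 = 350
No other subset beats 195.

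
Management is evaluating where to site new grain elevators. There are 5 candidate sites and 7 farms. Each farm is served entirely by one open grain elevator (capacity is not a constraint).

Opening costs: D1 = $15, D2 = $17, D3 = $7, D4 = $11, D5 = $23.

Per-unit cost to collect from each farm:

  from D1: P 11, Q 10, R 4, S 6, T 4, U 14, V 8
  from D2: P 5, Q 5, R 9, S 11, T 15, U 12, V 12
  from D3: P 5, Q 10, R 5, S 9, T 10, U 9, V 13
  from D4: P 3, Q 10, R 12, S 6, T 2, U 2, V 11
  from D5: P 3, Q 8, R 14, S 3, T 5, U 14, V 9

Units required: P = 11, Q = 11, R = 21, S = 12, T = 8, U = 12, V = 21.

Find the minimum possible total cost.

For any fixed open set, each farm goes to its cheapest open site; total = fixed + service.
{D1, D2, D4, D5}: P→D4 3·11=33, Q→D2 5·11=55, R→D1 4·21=84, S→D5 3·12=36, T→D4 2·8=16, U→D4 2·12=24, V→D1 8·21=168. Service 416; fixed 66; total 482.
{D1, D2, D3, D4, D5}: P→D4 3·11=33, Q→D2 5·11=55, R→D1 4·21=84, S→D5 3·12=36, T→D4 2·8=16, U→D4 2·12=24, V→D1 8·21=168. Service 416; fixed 73; total 489.
{D1, D2, D4}: service 452 + fixed 43 = 495
{D3}: service 839 + fixed 7 = 846
No other subset beats 482.

Minimum total cost: 482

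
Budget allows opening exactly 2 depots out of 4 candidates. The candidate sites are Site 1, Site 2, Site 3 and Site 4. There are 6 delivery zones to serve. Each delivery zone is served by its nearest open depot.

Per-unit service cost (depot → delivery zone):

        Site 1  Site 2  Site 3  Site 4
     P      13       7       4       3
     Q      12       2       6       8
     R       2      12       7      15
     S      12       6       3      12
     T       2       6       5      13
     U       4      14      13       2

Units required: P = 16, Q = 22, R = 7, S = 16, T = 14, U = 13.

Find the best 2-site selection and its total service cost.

With exactly 2 open, each delivery zone uses its cheapest among the chosen.
{Site 1, Site 3}: P→Site 3 4·16=64, Q→Site 3 6·22=132, R→Site 1 2·7=14, S→Site 3 3·16=48, T→Site 1 2·14=28, U→Site 1 4·13=52. Service cost 338.
{Site 1, Site 2}: service cost 346
{Site 3, Site 4}: service cost 373
Among all 6 size-2 choices, {Site 1, Site 3} is lowest.

Choose Site 1 and Site 3; total service cost 338.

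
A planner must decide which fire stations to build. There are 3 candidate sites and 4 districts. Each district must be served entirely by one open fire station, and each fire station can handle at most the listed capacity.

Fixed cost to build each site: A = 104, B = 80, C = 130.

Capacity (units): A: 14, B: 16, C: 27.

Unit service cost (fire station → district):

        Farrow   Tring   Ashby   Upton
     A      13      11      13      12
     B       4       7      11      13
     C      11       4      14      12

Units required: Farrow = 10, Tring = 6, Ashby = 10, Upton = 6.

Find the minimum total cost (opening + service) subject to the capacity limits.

Open {B, C}: Farrow→B 4·10=40, Tring→C 4·6=24, Ashby→C 14·10=140, Upton→C 12·6=72.
Loads: B carries 10/16, C carries 22/27. Service 276; fixed 210; total 486.
Next best feasible plan costs 492.

Minimum total cost: 486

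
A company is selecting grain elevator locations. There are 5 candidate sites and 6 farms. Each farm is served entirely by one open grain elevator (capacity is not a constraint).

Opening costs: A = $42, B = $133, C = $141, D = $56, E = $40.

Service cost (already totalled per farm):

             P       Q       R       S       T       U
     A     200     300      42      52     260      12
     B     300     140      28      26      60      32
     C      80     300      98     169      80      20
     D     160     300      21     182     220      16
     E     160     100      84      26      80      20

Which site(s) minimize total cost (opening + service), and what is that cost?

Open D and E; minimum total cost 499.

For any fixed open set, each farm goes to its cheapest open site; total = fixed + service.
{D, E}: P→D 160, Q→E 100, R→D 21, S→E 26, T→E 80, U→D 16. Service 403; fixed 96; total 499.
{A, E}: P→E 160, Q→E 100, R→A 42, S→E 26, T→E 80, U→A 12. Service 420; fixed 82; total 502.
{E}: P→E 160, Q→E 100, R→E 84, S→E 26, T→E 80, U→E 20. Service 470; fixed 40; total 510.
{A, B, C, D, E}: service 299 + fixed 412 = 711
No other subset beats 499.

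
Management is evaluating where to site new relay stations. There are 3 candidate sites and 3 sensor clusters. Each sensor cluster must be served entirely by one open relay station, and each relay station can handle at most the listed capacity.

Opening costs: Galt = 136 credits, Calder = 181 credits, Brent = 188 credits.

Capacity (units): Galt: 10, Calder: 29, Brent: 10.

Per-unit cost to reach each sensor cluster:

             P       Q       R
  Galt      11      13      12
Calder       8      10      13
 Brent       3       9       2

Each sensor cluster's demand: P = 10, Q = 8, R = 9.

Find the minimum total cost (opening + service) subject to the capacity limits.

Open {Calder}: P→Calder 8·10=80, Q→Calder 10·8=80, R→Calder 13·9=117.
Loads: Calder carries 27/29. Service 277; fixed 181; total 458.
Next best feasible plan costs 547.

Minimum total cost: 458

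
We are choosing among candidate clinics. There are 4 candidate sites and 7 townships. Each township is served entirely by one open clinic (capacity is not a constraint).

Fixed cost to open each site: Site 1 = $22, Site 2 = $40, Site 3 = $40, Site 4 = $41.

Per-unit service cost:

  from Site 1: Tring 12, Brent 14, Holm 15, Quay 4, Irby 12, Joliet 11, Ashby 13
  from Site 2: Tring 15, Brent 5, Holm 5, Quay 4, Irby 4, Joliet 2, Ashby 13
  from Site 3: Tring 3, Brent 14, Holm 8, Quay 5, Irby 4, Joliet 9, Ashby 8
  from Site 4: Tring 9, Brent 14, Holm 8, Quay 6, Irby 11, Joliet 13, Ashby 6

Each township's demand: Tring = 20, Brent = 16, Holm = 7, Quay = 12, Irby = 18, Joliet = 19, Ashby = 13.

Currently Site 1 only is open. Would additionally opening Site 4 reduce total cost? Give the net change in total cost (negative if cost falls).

Current service cost with {Site 1}: 1211.
Adding Site 4: each township re-picks its cheapest; new service cost 993, saving 218.
Extra fixed cost: 41. Net change = 41 − 218 = -177.
(Totals: 1233 → 1056.)

Yes — net change −177 (cost falls by 177).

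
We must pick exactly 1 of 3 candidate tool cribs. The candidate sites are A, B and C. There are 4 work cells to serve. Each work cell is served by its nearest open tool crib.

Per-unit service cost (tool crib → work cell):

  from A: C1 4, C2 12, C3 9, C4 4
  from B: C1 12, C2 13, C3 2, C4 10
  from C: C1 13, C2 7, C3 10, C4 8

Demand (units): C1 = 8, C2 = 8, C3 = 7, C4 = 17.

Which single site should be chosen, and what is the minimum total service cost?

With exactly 1 open, each work cell uses its cheapest among the chosen.
{A}: C1→A 4·8=32, C2→A 12·8=96, C3→A 9·7=63, C4→A 4·17=68. Service cost 259.
{C}: service cost 366
{B}: service cost 384
Among all 3 size-1 choices, {A} is lowest.

Choose A only; total service cost 259.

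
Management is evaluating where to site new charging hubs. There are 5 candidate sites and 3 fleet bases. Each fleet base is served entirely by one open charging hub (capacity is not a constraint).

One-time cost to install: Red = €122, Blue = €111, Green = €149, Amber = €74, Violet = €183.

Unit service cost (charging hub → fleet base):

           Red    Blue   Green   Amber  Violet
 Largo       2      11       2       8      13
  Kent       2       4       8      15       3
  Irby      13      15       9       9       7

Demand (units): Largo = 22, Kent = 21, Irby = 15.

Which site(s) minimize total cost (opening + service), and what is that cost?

For any fixed open set, each fleet base goes to its cheapest open site; total = fixed + service.
{Red}: Largo→Red 2·22=44, Kent→Red 2·21=42, Irby→Red 13·15=195. Service 281; fixed 122; total 403.
{Red, Amber}: service 221 + fixed 196 = 417
{Red, Green}: Largo→Red 2·22=44, Kent→Red 2·21=42, Irby→Green 9·15=135. Service 221; fixed 271; total 492.
{Red, Blue, Green, Amber, Violet}: service 191 + fixed 639 = 830
No other subset beats 403.

Open Red only; minimum total cost 403.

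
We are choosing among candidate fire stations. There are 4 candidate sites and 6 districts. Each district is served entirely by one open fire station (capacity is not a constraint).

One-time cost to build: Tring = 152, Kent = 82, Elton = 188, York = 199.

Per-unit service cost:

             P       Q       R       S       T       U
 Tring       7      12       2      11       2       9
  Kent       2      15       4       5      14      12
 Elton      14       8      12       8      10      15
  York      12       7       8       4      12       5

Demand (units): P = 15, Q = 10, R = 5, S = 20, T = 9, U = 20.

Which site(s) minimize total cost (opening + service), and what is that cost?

For any fixed open set, each district goes to its cheapest open site; total = fixed + service.
{Kent, York}: P→Kent 2·15=30, Q→York 7·10=70, R→Kent 4·5=20, S→York 4·20=80, T→York 12·9=108, U→York 5·20=100. Service 408; fixed 281; total 689.
{Tring, Kent}: service 458 + fixed 234 = 692
{Tring, York}: P→Tring 7·15=105, Q→York 7·10=70, R→Tring 2·5=10, S→York 4·20=80, T→Tring 2·9=18, U→York 5·20=100. Service 383; fixed 351; total 734.
{Tring, Kent, Elton, York}: P→Kent 2·15=30, Q→York 7·10=70, R→Tring 2·5=10, S→York 4·20=80, T→Tring 2·9=18, U→York 5·20=100. Service 308; fixed 621; total 929.
(All 15 nonempty subsets were checked; Kent and York is lowest.)

Open Kent and York; minimum total cost 689.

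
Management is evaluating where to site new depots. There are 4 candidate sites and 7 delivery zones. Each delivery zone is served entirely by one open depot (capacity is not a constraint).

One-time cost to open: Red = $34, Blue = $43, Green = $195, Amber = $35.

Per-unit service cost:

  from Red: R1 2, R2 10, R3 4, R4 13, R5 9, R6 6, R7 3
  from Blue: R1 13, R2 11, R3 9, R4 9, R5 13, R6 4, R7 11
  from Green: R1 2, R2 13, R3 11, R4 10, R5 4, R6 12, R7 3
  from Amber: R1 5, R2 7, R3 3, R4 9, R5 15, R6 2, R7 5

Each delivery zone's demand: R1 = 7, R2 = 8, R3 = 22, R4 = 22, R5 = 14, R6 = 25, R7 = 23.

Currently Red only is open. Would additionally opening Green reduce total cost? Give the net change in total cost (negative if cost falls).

No — net change +59 (cost rises by 59).

Current service cost with {Red}: 813.
Adding Green: each delivery zone re-picks its cheapest; new service cost 677, saving 136.
Extra fixed cost: 195. Net change = 195 − 136 = 59.
(Totals: 847 → 906.)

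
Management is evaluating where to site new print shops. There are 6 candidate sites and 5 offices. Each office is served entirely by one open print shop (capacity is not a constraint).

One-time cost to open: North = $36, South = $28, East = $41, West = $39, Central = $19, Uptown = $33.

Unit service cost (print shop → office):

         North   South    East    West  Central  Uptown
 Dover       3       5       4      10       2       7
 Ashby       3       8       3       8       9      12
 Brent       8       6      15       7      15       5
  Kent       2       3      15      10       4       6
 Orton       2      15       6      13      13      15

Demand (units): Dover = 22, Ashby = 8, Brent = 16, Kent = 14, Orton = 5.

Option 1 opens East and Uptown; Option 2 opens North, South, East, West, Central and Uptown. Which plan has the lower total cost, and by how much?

Option 1: {East, Uptown}: Dover→East 4·22=88, Ashby→East 3·8=24, Brent→Uptown 5·16=80, Kent→Uptown 6·14=84, Orton→East 6·5=30. Service 306; fixed 74; total 380.
Option 2: {North, South, East, West, Central, Uptown}: Dover→Central 2·22=44, Ashby→North 3·8=24, Brent→Uptown 5·16=80, Kent→North 2·14=28, Orton→North 2·5=10. Service 186; fixed 196; total 382.
Difference: |380 − 382| = 2.

Option 1 is cheaper by 2.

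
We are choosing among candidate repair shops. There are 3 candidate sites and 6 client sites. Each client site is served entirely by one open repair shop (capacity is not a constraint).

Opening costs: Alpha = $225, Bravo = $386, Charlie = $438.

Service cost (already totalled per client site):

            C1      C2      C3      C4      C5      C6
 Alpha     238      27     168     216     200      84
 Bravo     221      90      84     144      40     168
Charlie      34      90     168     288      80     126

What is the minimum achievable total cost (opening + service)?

Minimum total cost: 1133

For any fixed open set, each client site goes to its cheapest open site; total = fixed + service.
{Bravo}: C1→Bravo 221, C2→Bravo 90, C3→Bravo 84, C4→Bravo 144, C5→Bravo 40, C6→Bravo 168. Service 747; fixed 386; total 1133.
{Alpha}: service 933 + fixed 225 = 1158
{Alpha, Bravo}: C1→Bravo 221, C2→Alpha 27, C3→Bravo 84, C4→Bravo 144, C5→Bravo 40, C6→Alpha 84. Service 600; fixed 611; total 1211.
{Alpha, Bravo, Charlie}: C1→Charlie 34, C2→Alpha 27, C3→Bravo 84, C4→Bravo 144, C5→Bravo 40, C6→Alpha 84. Service 413; fixed 1049; total 1462.
No other subset beats 1133.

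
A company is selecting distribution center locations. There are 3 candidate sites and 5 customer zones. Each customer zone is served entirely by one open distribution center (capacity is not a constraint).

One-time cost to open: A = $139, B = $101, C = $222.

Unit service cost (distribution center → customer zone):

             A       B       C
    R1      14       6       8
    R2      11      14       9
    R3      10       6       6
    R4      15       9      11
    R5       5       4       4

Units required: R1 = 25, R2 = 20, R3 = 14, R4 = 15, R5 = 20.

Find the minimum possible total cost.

Minimum total cost: 830

For any fixed open set, each customer zone goes to its cheapest open site; total = fixed + service.
{B}: R1→B 6·25=150, R2→B 14·20=280, R3→B 6·14=84, R4→B 9·15=135, R5→B 4·20=80. Service 729; fixed 101; total 830.
{A, B}: service 669 + fixed 240 = 909
{C}: service 709 + fixed 222 = 931
{A, B, C}: service 629 + fixed 462 = 1091
No other subset beats 830.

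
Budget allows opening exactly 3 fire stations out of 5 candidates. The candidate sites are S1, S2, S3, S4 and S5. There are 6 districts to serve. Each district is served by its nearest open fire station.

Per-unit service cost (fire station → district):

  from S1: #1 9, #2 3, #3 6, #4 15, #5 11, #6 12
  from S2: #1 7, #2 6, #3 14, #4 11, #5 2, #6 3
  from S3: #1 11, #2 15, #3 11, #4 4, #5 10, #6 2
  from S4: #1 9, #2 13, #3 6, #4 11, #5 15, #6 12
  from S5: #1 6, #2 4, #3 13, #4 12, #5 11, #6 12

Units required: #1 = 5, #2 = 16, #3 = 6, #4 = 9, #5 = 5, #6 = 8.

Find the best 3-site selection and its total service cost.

With exactly 3 open, each district uses its cheapest among the chosen.
{S1, S2, S3}: #1→S2 7·5=35, #2→S1 3·16=48, #3→S1 6·6=36, #4→S3 4·9=36, #5→S2 2·5=10, #6→S3 2·8=16. Service cost 181.
{S1, S3, S5}: service cost 216
{S2, S3, S5}: service cost 222
Among all 10 size-3 choices, {S1, S2, S3} is lowest.

Choose S1, S2 and S3; total service cost 181.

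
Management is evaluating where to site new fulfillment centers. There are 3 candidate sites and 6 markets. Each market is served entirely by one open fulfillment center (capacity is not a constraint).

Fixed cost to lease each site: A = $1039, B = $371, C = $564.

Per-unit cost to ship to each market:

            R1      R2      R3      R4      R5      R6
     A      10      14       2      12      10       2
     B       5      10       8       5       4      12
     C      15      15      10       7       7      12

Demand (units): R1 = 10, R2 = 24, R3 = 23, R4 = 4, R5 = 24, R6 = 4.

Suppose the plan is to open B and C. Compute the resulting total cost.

Each market is assigned to its cheapest site among the open ones.
{B, C}: R1→B 5·10=50, R2→B 10·24=240, R3→B 8·23=184, R4→B 5·4=20, R5→B 4·24=96, R6→B 12·4=48. Service 638; fixed 935; total 1573.

Total cost: 1573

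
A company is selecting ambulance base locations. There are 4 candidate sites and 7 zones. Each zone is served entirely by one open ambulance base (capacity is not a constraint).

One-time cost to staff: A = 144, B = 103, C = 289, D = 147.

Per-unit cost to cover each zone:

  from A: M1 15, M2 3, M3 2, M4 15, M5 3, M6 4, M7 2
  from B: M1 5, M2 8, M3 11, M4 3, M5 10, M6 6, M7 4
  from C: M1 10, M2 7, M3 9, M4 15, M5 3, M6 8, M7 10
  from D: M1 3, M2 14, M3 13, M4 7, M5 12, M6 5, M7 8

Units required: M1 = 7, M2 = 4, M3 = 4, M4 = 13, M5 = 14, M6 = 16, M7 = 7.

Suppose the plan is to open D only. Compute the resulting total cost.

Total cost: 671

Each zone is assigned to its cheapest site among the open ones.
{D}: M1→D 3·7=21, M2→D 14·4=56, M3→D 13·4=52, M4→D 7·13=91, M5→D 12·14=168, M6→D 5·16=80, M7→D 8·7=56. Service 524; fixed 147; total 671.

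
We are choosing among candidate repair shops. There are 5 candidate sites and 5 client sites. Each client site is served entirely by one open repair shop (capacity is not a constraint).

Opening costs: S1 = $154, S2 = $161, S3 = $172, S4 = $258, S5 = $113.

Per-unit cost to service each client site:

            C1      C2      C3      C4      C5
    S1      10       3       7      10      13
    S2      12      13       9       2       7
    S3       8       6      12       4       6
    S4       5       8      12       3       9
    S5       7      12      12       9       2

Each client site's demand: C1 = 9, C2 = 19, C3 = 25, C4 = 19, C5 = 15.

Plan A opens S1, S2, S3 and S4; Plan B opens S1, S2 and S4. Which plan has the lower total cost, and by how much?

Plan A: {S1, S2, S3, S4}: C1→S4 5·9=45, C2→S1 3·19=57, C3→S1 7·25=175, C4→S2 2·19=38, C5→S3 6·15=90. Service 405; fixed 745; total 1150.
Plan B: {S1, S2, S4}: C1→S4 5·9=45, C2→S1 3·19=57, C3→S1 7·25=175, C4→S2 2·19=38, C5→S2 7·15=105. Service 420; fixed 573; total 993.
Difference: |1150 − 993| = 157.

Plan B is cheaper by 157.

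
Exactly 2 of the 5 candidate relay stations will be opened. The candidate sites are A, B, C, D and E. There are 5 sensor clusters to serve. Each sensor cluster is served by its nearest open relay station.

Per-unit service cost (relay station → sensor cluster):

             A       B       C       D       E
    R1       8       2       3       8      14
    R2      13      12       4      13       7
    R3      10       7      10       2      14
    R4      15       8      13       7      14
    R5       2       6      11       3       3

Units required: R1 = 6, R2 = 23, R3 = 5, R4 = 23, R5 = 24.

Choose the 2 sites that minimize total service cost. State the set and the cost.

Choose C and D; total service cost 353.

With exactly 2 open, each sensor cluster uses its cheapest among the chosen.
{C, D}: R1→C 3·6=18, R2→C 4·23=92, R3→D 2·5=10, R4→D 7·23=161, R5→D 3·24=72. Service cost 353.
{D, E}: service cost 452
{B, E}: service cost 464
Among all 10 size-2 choices, {C, D} is lowest.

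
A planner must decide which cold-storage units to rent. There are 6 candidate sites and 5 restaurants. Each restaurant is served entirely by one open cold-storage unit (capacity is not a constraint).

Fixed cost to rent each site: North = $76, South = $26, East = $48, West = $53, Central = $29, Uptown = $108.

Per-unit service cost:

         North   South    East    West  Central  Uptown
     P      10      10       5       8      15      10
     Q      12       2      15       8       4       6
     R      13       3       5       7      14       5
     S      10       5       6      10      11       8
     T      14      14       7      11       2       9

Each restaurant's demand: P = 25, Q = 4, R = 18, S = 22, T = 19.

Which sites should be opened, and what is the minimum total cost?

For any fixed open set, each restaurant goes to its cheapest open site; total = fixed + service.
{South, East, Central}: P→East 5·25=125, Q→South 2·4=8, R→South 3·18=54, S→South 5·22=110, T→Central 2·19=38. Service 335; fixed 103; total 438.
{East, Central}: service 401 + fixed 77 = 478
{South, East, West, Central}: service 335 + fixed 156 = 491
{North, South, East, West, Central, Uptown}: P→East 5·25=125, Q→South 2·4=8, R→South 3·18=54, S→South 5·22=110, T→Central 2·19=38. Service 335; fixed 340; total 675.
No other subset beats 438.

Open South, East and Central; minimum total cost 438.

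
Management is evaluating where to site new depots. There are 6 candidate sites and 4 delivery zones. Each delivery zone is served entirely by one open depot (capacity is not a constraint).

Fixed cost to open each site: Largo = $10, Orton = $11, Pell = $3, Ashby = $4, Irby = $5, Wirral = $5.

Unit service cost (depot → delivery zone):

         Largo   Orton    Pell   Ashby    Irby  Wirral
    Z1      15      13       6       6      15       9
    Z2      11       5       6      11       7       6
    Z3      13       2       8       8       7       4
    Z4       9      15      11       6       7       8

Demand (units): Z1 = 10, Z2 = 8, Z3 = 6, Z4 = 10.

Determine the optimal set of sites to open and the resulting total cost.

For any fixed open set, each delivery zone goes to its cheapest open site; total = fixed + service.
{Orton, Ashby}: Z1→Ashby 6·10=60, Z2→Orton 5·8=40, Z3→Orton 2·6=12, Z4→Ashby 6·10=60. Service 172; fixed 15; total 187.
{Orton, Pell, Ashby}: service 172 + fixed 18 = 190
{Orton, Ashby, Irby}: service 172 + fixed 20 = 192
{Largo, Orton, Pell, Ashby, Irby, Wirral}: Z1→Pell 6·10=60, Z2→Orton 5·8=40, Z3→Orton 2·6=12, Z4→Ashby 6·10=60. Service 172; fixed 38; total 210.
No other subset beats 187.

Open Orton and Ashby; minimum total cost 187.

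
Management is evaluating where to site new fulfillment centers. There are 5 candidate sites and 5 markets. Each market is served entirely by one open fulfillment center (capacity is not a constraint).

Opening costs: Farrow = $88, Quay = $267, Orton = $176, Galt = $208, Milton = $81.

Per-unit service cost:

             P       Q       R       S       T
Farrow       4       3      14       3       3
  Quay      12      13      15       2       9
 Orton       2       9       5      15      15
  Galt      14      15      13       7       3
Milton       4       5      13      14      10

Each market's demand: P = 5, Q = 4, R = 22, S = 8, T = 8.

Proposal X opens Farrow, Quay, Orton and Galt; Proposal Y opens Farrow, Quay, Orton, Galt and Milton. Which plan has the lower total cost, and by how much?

Proposal X is cheaper by 81.

Proposal X: {Farrow, Quay, Orton, Galt}: P→Orton 2·5=10, Q→Farrow 3·4=12, R→Orton 5·22=110, S→Quay 2·8=16, T→Farrow 3·8=24. Service 172; fixed 739; total 911.
Proposal Y: {Farrow, Quay, Orton, Galt, Milton}: P→Orton 2·5=10, Q→Farrow 3·4=12, R→Orton 5·22=110, S→Quay 2·8=16, T→Farrow 3·8=24. Service 172; fixed 820; total 992.
Difference: |911 − 992| = 81.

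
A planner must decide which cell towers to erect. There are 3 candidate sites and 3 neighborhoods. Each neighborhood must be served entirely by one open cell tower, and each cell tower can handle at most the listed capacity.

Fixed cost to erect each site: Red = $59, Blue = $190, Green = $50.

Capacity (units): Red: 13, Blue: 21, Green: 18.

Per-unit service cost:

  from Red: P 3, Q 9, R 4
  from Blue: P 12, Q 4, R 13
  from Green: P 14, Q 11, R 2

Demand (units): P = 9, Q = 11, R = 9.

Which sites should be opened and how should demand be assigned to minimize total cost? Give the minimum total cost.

Minimum total cost: 352

Open {Red, Green}: P→Green 14·9=126, Q→Red 9·11=99, R→Green 2·9=18.
Loads: Red carries 11/13, Green carries 18/18. Service 243; fixed 109; total 352.
Next best feasible plan costs 388.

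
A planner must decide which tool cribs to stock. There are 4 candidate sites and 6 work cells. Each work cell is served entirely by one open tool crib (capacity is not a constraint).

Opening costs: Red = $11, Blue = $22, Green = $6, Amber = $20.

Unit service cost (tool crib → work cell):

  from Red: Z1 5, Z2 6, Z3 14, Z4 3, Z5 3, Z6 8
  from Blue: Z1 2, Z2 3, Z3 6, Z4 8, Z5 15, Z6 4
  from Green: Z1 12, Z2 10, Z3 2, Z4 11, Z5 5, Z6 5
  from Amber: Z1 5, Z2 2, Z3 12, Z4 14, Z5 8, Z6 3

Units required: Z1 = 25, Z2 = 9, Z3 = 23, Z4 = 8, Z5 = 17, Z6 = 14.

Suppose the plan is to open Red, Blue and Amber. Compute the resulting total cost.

Total cost: 376

Each work cell is assigned to its cheapest site among the open ones.
{Red, Blue, Amber}: Z1→Blue 2·25=50, Z2→Amber 2·9=18, Z3→Blue 6·23=138, Z4→Red 3·8=24, Z5→Red 3·17=51, Z6→Amber 3·14=42. Service 323; fixed 53; total 376.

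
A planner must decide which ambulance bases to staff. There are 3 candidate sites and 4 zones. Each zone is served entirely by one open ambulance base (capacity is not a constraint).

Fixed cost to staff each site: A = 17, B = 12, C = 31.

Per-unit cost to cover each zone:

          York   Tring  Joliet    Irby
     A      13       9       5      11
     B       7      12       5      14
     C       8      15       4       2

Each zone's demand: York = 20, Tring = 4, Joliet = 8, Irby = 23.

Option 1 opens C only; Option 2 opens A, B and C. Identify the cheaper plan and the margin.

Option 2 is cheaper by 15.

Option 1: {C}: York→C 8·20=160, Tring→C 15·4=60, Joliet→C 4·8=32, Irby→C 2·23=46. Service 298; fixed 31; total 329.
Option 2: {A, B, C}: York→B 7·20=140, Tring→A 9·4=36, Joliet→C 4·8=32, Irby→C 2·23=46. Service 254; fixed 60; total 314.
Difference: |329 − 314| = 15.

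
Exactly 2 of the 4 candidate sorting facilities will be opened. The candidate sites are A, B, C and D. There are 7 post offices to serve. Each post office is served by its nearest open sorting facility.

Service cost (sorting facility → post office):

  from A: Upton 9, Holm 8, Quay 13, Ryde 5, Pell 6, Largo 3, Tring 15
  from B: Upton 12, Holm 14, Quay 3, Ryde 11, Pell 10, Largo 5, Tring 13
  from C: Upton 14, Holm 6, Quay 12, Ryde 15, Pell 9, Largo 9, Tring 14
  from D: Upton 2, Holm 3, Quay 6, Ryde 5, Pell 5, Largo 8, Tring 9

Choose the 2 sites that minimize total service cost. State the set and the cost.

Choose B and D; total service cost 32.

With exactly 2 open, each post office uses its cheapest among the chosen.
{B, D}: Upton→D 2, Holm→D 3, Quay→B 3, Ryde→D 5, Pell→D 5, Largo→B 5, Tring→D 9. Service cost 32.
{A, D}: service cost 33
{C, D}: service cost 38
Among all 6 size-2 choices, {B, D} is lowest.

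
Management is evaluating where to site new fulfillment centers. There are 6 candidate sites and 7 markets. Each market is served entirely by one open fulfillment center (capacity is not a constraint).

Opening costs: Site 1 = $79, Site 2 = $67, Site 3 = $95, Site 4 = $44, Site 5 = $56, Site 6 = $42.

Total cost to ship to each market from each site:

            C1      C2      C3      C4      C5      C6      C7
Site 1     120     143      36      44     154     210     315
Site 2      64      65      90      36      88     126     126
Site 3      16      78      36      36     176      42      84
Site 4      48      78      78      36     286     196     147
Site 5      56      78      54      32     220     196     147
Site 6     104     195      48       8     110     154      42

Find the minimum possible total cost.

Minimum total cost: 469

For any fixed open set, each market goes to its cheapest open site; total = fixed + service.
{Site 3, Site 6}: C1→Site 3 16, C2→Site 3 78, C3→Site 3 36, C4→Site 6 8, C5→Site 6 110, C6→Site 3 42, C7→Site 6 42. Service 332; fixed 137; total 469.
{Site 2, Site 3, Site 6}: service 297 + fixed 204 = 501
{Site 3, Site 4, Site 6}: C1→Site 3 16, C2→Site 3 78, C3→Site 3 36, C4→Site 6 8, C5→Site 6 110, C6→Site 3 42, C7→Site 6 42. Service 332; fixed 181; total 513.
{Site 1, Site 2, Site 3, Site 4, Site 5, Site 6}: service 297 + fixed 383 = 680
No other subset beats 469.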